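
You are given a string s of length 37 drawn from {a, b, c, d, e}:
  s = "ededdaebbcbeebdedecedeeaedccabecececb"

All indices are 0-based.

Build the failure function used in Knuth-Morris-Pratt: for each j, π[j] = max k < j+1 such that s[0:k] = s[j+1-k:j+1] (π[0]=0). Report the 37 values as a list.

[0, 0, 1, 2, 0, 0, 1, 0, 0, 0, 0, 1, 1, 0, 0, 1, 2, 3, 0, 1, 2, 3, 1, 0, 1, 2, 0, 0, 0, 0, 1, 0, 1, 0, 1, 0, 0]

π[0] = 0
j=1 s[j]='d': π[1]=0 (border '')
j=2 s[j]='e': π[2]=1 (border 'e')
j=3 s[j]='d': π[3]=2 (border 'ed')
j=4 s[j]='d': k: 2→0; π[4]=0 (border '')
j=5 s[j]='a': π[5]=0 (border '')
j=6 s[j]='e': π[6]=1 (border 'e')
j=7 s[j]='b': k: 1→0; π[7]=0 (border '')
j=8 s[j]='b': π[8]=0 (border '')
j=9 s[j]='c': π[9]=0 (border '')
j=10 s[j]='b': π[10]=0 (border '')
j=11 s[j]='e': π[11]=1 (border 'e')
j=12 s[j]='e': k: 1→0; π[12]=1 (border 'e')
j=13 s[j]='b': k: 1→0; π[13]=0 (border '')
j=14 s[j]='d': π[14]=0 (border '')
j=15 s[j]='e': π[15]=1 (border 'e')
j=16 s[j]='d': π[16]=2 (border 'ed')
j=17 s[j]='e': π[17]=3 (border 'ede')
j=18 s[j]='c': k: 3→1→0; π[18]=0 (border '')
j=19 s[j]='e': π[19]=1 (border 'e')
j=20 s[j]='d': π[20]=2 (border 'ed')
j=21 s[j]='e': π[21]=3 (border 'ede')
j=22 s[j]='e': k: 3→1→0; π[22]=1 (border 'e')
j=23 s[j]='a': k: 1→0; π[23]=0 (border '')
j=24 s[j]='e': π[24]=1 (border 'e')
j=25 s[j]='d': π[25]=2 (border 'ed')
j=26 s[j]='c': k: 2→0; π[26]=0 (border '')
j=27 s[j]='c': π[27]=0 (border '')
j=28 s[j]='a': π[28]=0 (border '')
j=29 s[j]='b': π[29]=0 (border '')
j=30 s[j]='e': π[30]=1 (border 'e')
j=31 s[j]='c': k: 1→0; π[31]=0 (border '')
j=32 s[j]='e': π[32]=1 (border 'e')
j=33 s[j]='c': k: 1→0; π[33]=0 (border '')
j=34 s[j]='e': π[34]=1 (border 'e')
j=35 s[j]='c': k: 1→0; π[35]=0 (border '')
j=36 s[j]='b': π[36]=0 (border '')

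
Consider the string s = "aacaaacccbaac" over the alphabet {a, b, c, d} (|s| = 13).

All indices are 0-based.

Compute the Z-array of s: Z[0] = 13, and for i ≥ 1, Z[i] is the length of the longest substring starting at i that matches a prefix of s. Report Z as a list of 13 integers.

[13, 1, 0, 2, 3, 1, 0, 0, 0, 0, 3, 1, 0]

Z[0]=13
i=1: fresh scan; Z[1]=1 scan→box=[1,2)
i=2: fresh scan; Z[2]=0
i=3: fresh scan; Z[3]=2 scan→box=[3,5)
i=4: min(r-i=1, Z[1]=1)=1; Z[4]=3 scan→box=[4,7)
i=5: min(r-i=2, Z[1]=1)=1; Z[5]=1
i=6: min(r-i=1, Z[2]=0)=0; Z[6]=0
i=7: fresh scan; Z[7]=0
i=8: fresh scan; Z[8]=0
i=9: fresh scan; Z[9]=0
i=10: fresh scan; Z[10]=3 scan→box=[10,13)
i=11: min(r-i=2, Z[1]=1)=1; Z[11]=1
i=12: min(r-i=1, Z[2]=0)=0; Z[12]=0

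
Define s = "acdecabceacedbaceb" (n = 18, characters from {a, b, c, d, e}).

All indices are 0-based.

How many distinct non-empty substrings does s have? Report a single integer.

rank | idx | suffix
   0 |   5 | abceacedbaceb
   1 |   0 | acdecabceacedbaceb
   2 |  14 | aceb
   3 |   9 | acedbaceb
   4 |  17 | b
   5 |  13 | baceb
   6 |   6 | bceacedbaceb
   7 |   4 | cabceacedbaceb
   8 |   1 | cdecabceacedbaceb
   9 |   7 | ceacedbaceb
  10 |  15 | ceb
  11 |  10 | cedbaceb
  12 |  12 | dbaceb
  13 |   2 | decabceacedbaceb
  14 |   8 | eacedbaceb
  15 |  16 | eb
  16 |   3 | ecabceacedbaceb
  17 |  11 | edbaceb

SA = [5, 0, 14, 9, 17, 13, 6, 4, 1, 7, 15, 10, 12, 2, 8, 16, 3, 11]
i: (SA[i-1],SA[i]) lcp shared
  1: (5,0) 1 'a'
  2: (0,14) 2 'ac'
  3: (14,9) 3 'ace'
  4: (9,17) 0 ''
  5: (17,13) 1 'b'
  6: (13,6) 1 'b'
  7: (6,4) 0 ''
  8: (4,1) 1 'c'
  9: (1,7) 1 'c'
  10: (7,15) 2 'ce'
  11: (15,10) 2 'ce'
  12: (10,12) 0 ''
  13: (12,2) 1 'd'
  14: (2,8) 0 ''
  15: (8,16) 1 'e'
  16: (16,3) 1 'e'
  17: (3,11) 1 'e'

n(n+1)/2 = 18·19/2 = 171
Σ LCP = 0 + 1 + 2 + 3 + 0 + 1 + 1 + 0 + 1 + 1 + 2 + 2 + 0 + 1 + 0 + 1 + 1 + 1 = 18
distinct = 171 − 18 = 153

153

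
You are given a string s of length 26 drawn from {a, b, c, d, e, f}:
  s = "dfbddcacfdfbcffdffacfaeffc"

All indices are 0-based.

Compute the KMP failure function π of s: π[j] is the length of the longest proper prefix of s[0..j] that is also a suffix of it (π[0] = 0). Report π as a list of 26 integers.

π[0] = 0
j=1 s[j]='f': π[1]=0 (border '')
j=2 s[j]='b': π[2]=0 (border '')
j=3 s[j]='d': π[3]=1 (border 'd')
j=4 s[j]='d': k: 1→0; π[4]=1 (border 'd')
j=5 s[j]='c': k: 1→0; π[5]=0 (border '')
j=6 s[j]='a': π[6]=0 (border '')
j=7 s[j]='c': π[7]=0 (border '')
j=8 s[j]='f': π[8]=0 (border '')
j=9 s[j]='d': π[9]=1 (border 'd')
j=10 s[j]='f': π[10]=2 (border 'df')
j=11 s[j]='b': π[11]=3 (border 'dfb')
j=12 s[j]='c': k: 3→0; π[12]=0 (border '')
j=13 s[j]='f': π[13]=0 (border '')
j=14 s[j]='f': π[14]=0 (border '')
j=15 s[j]='d': π[15]=1 (border 'd')
j=16 s[j]='f': π[16]=2 (border 'df')
j=17 s[j]='f': k: 2→0; π[17]=0 (border '')
j=18 s[j]='a': π[18]=0 (border '')
j=19 s[j]='c': π[19]=0 (border '')
j=20 s[j]='f': π[20]=0 (border '')
j=21 s[j]='a': π[21]=0 (border '')
j=22 s[j]='e': π[22]=0 (border '')
j=23 s[j]='f': π[23]=0 (border '')
j=24 s[j]='f': π[24]=0 (border '')
j=25 s[j]='c': π[25]=0 (border '')

[0, 0, 0, 1, 1, 0, 0, 0, 0, 1, 2, 3, 0, 0, 0, 1, 2, 0, 0, 0, 0, 0, 0, 0, 0, 0]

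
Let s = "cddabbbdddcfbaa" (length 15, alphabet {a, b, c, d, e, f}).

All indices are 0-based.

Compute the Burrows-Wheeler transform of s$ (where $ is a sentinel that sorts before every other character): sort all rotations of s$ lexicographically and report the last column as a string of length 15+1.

rank  rotation          last
    0  $cddabbbdddcfbaa  a
    1  a$cddabbbdddcfba  a
    2  aa$cddabbbdddcfb  b
    3  abbbdddcfbaa$cdd  d
    4  baa$cddabbbdddcf  f
    5  bbbdddcfbaa$cdda  a
    6  bbdddcfbaa$cddab  b
    7  bdddcfbaa$cddabb  b
    8  cddabbbdddcfbaa$  $
    9  cfbaa$cddabbbddd  d
   10  dabbbdddcfbaa$cd  d
   11  dcfbaa$cddabbbdd  d
   12  ddabbbdddcfbaa$c  c
   13  ddcfbaa$cddabbbd  d
   14  dddcfbaa$cddabbb  b
   15  fbaa$cddabbbdddc  c

aabdfabb$dddcdbc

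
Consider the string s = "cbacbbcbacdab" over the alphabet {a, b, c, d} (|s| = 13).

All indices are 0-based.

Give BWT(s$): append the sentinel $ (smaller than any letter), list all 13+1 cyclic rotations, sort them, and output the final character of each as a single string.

bdbbacccb$baac

rank  rotation        last
    0  $cbacbbcbacdab  b
    1  ab$cbacbbcbacd  d
    2  acbbcbacdab$cb  b
    3  acdab$cbacbbcb  b
    4  b$cbacbbcbacda  a
    5  bacbbcbacdab$c  c
    6  bacdab$cbacbbc  c
    7  bbcbacdab$cbac  c
    8  bcbacdab$cbacb  b
    9  cbacbbcbacdab$  $
   10  cbacdab$cbacbb  b
   11  cbbcbacdab$cba  a
   12  cdab$cbacbbcba  a
   13  dab$cbacbbcbac  c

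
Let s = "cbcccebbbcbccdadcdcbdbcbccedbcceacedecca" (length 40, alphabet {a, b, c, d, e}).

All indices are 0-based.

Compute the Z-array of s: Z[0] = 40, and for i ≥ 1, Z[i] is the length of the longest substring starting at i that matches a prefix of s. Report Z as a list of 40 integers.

Z[0]=40
i=1: i≥r, start 0; Z[1]=0
i=2: i≥r, start 0; Z[2]=1 grow→box=[2,3)
i=3: i≥r, start 0; Z[3]=1 grow→box=[3,4)
i=4: i≥r, start 0; Z[4]=1 grow→box=[4,5)
i=5: i≥r, start 0; Z[5]=0
i=6: i≥r, start 0; Z[6]=0
i=7: i≥r, start 0; Z[7]=0
i=8: i≥r, start 0; Z[8]=0
i=9: i≥r, start 0; Z[9]=4 grow→box=[9,13)
i=10: min(r-i=3, Z[1]=0)=0; Z[10]=0
i=11: min(r-i=2, Z[2]=1)=1; Z[11]=1
i=12: min(r-i=1, Z[3]=1)=1; Z[12]=1
i=13: i≥r, start 0; Z[13]=0
i=14: i≥r, start 0; Z[14]=0
i=15: i≥r, start 0; Z[15]=0
i=16: i≥r, start 0; Z[16]=1 grow→box=[16,17)
i=17: i≥r, start 0; Z[17]=0
i=18: i≥r, start 0; Z[18]=2 grow→box=[18,20)
i=19: min(r-i=1, Z[1]=0)=0; Z[19]=0
i=20: i≥r, start 0; Z[20]=0
i=21: i≥r, start 0; Z[21]=0
i=22: i≥r, start 0; Z[22]=4 grow→box=[22,26)
i=23: min(r-i=3, Z[1]=0)=0; Z[23]=0
i=24: min(r-i=2, Z[2]=1)=1; Z[24]=1
i=25: min(r-i=1, Z[3]=1)=1; Z[25]=1
i=26: i≥r, start 0; Z[26]=0
i=27: i≥r, start 0; Z[27]=0
i=28: i≥r, start 0; Z[28]=0
i=29: i≥r, start 0; Z[29]=1 grow→box=[29,30)
i=30: i≥r, start 0; Z[30]=1 grow→box=[30,31)
i=31: i≥r, start 0; Z[31]=0
i=32: i≥r, start 0; Z[32]=0
i=33: i≥r, start 0; Z[33]=1 grow→box=[33,34)
i=34: i≥r, start 0; Z[34]=0
i=35: i≥r, start 0; Z[35]=0
i=36: i≥r, start 0; Z[36]=0
i=37: i≥r, start 0; Z[37]=1 grow→box=[37,38)
i=38: i≥r, start 0; Z[38]=1 grow→box=[38,39)
i=39: i≥r, start 0; Z[39]=0

[40, 0, 1, 1, 1, 0, 0, 0, 0, 4, 0, 1, 1, 0, 0, 0, 1, 0, 2, 0, 0, 0, 4, 0, 1, 1, 0, 0, 0, 1, 1, 0, 0, 1, 0, 0, 0, 1, 1, 0]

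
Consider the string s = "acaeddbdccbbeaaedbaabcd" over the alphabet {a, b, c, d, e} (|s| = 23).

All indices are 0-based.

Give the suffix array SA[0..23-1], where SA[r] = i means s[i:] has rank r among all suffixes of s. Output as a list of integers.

rank→(start, suffix):
  0 → (18, 'aabcd')
  1 → (13, 'aaedbaabcd')
  2 → (19, 'abcd')
  3 → (0, 'acaeddbdccbbeaaedbaabcd')
  4 → (14, 'aedbaabcd')
  5 → (2, 'aeddbdccbbeaaedbaabcd')
  6 → (17, 'baabcd')
  7 → (10, 'bbeaaedbaabcd')
  8 → (20, 'bcd')
  9 → (6, 'bdccbbeaaedbaabcd')
  10 → (11, 'beaaedbaabcd')
  11 → (1, 'caeddbdccbbeaaedbaabcd')
  12 → (9, 'cbbeaaedbaabcd')
  13 → (8, 'ccbbeaaedbaabcd')
  14 → (21, 'cd')
  15 → (22, 'd')
  16 → (16, 'dbaabcd')
  17 → (5, 'dbdccbbeaaedbaabcd')
  18 → (7, 'dccbbeaaedbaabcd')
  19 → (4, 'ddbdccbbeaaedbaabcd')
  20 → (12, 'eaaedbaabcd')
  21 → (15, 'edbaabcd')
  22 → (3, 'eddbdccbbeaaedbaabcd')

[18, 13, 19, 0, 14, 2, 17, 10, 20, 6, 11, 1, 9, 8, 21, 22, 16, 5, 7, 4, 12, 15, 3]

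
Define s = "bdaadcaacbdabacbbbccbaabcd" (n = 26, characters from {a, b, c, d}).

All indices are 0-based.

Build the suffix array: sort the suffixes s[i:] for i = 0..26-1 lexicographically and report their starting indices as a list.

[21, 6, 2, 11, 22, 13, 7, 3, 20, 12, 15, 16, 17, 23, 0, 9, 5, 19, 14, 8, 18, 24, 25, 1, 10, 4]

rank | idx | suffix
   0 |  21 | aabcd
   1 |   6 | aacbdabacbbbccbaabcd
   2 |   2 | aadcaacbdabacbbbccbaabcd
   3 |  11 | abacbbbccbaabcd
   4 |  22 | abcd
   5 |  13 | acbbbccbaabcd
   6 |   7 | acbdabacbbbccbaabcd
   7 |   3 | adcaacbdabacbbbccbaabcd
   8 |  20 | baabcd
   9 |  12 | bacbbbccbaabcd
  10 |  15 | bbbccbaabcd
  11 |  16 | bbccbaabcd
  12 |  17 | bccbaabcd
  13 |  23 | bcd
  14 |   0 | bdaadcaacbdabacbbbccbaabcd
  15 |   9 | bdabacbbbccbaabcd
  16 |   5 | caacbdabacbbbccbaabcd
  17 |  19 | cbaabcd
  18 |  14 | cbbbccbaabcd
  19 |   8 | cbdabacbbbccbaabcd
  20 |  18 | ccbaabcd
  21 |  24 | cd
  22 |  25 | d
  23 |   1 | daadcaacbdabacbbbccbaabcd
  24 |  10 | dabacbbbccbaabcd
  25 |   4 | dcaacbdabacbbbccbaabcd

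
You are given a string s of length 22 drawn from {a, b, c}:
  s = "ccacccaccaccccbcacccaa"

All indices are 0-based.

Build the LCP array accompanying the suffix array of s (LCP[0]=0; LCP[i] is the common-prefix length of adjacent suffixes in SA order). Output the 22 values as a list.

[0, 1, 1, 3, 5, 4, 0, 0, 2, 4, 6, 5, 1, 1, 3, 5, 6, 2, 2, 4, 3, 3]

sorted suffixes:
  #0 SA[0]=21  'a'
  #1 SA[1]=20  'aa'
  #2 SA[2]=6  'accaccccbcacccaa'
  #3 SA[3]=16  'acccaa'
  #4 SA[4]=2  'acccaccaccccbcacccaa'
  #5 SA[5]=9  'accccbcacccaa'
  #6 SA[6]=14  'bcacccaa'
  #7 SA[7]=19  'caa'
  #8 SA[8]=5  'caccaccccbcacccaa'
  #9 SA[9]=15  'cacccaa'
  #10 SA[10]=1  'cacccaccaccccbcacccaa'
  #11 SA[11]=8  'caccccbcacccaa'
  #12 SA[12]=13  'cbcacccaa'
  #13 SA[13]=18  'ccaa'
  #14 SA[14]=4  'ccaccaccccbcacccaa'
  #15 SA[15]=0  'ccacccaccaccccbcacccaa'
  #16 SA[16]=7  'ccaccccbcacccaa'
  #17 SA[17]=12  'ccbcacccaa'
  #18 SA[18]=17  'cccaa'
  #19 SA[19]=3  'cccaccaccccbcacccaa'
  #20 SA[20]=11  'cccbcacccaa'
  #21 SA[21]=10  'ccccbcacccaa'

SA = [21, 20, 6, 16, 2, 9, 14, 19, 5, 15, 1, 8, 13, 18, 4, 0, 7, 12, 17, 3, 11, 10]
i: (SA[i-1],SA[i]) lcp shared
  1: (21,20) 1 'a'
  2: (20,6) 1 'a'
  3: (6,16) 3 'acc'
  4: (16,2) 5 'accca'
  5: (2,9) 4 'accc'
  6: (9,14) 0 ''
  7: (14,19) 0 ''
  8: (19,5) 2 'ca'
  9: (5,15) 4 'cacc'
  10: (15,1) 6 'caccca'
  11: (1,8) 5 'caccc'
  12: (8,13) 1 'c'
  13: (13,18) 1 'c'
  14: (18,4) 3 'cca'
  15: (4,0) 5 'ccacc'
  16: (0,7) 6 'ccaccc'
  17: (7,12) 2 'cc'
  18: (12,17) 2 'cc'
  19: (17,3) 4 'ccca'
  20: (3,11) 3 'ccc'
  21: (11,10) 3 'ccc'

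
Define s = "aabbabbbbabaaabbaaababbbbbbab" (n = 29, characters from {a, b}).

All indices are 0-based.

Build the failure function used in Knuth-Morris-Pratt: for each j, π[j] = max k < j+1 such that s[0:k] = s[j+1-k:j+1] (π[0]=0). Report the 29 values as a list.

[0, 1, 0, 0, 1, 0, 0, 0, 0, 1, 0, 1, 2, 2, 3, 4, 5, 2, 2, 3, 1, 0, 0, 0, 0, 0, 0, 1, 0]

π[0] = 0
j=1 s[j]='a': π[1]=1 (border 'a')
j=2 s[j]='b': k: 1→0; π[2]=0 (border '')
j=3 s[j]='b': π[3]=0 (border '')
j=4 s[j]='a': π[4]=1 (border 'a')
j=5 s[j]='b': k: 1→0; π[5]=0 (border '')
j=6 s[j]='b': π[6]=0 (border '')
j=7 s[j]='b': π[7]=0 (border '')
j=8 s[j]='b': π[8]=0 (border '')
j=9 s[j]='a': π[9]=1 (border 'a')
j=10 s[j]='b': k: 1→0; π[10]=0 (border '')
j=11 s[j]='a': π[11]=1 (border 'a')
j=12 s[j]='a': π[12]=2 (border 'aa')
j=13 s[j]='a': k: 2→1; π[13]=2 (border 'aa')
j=14 s[j]='b': π[14]=3 (border 'aab')
j=15 s[j]='b': π[15]=4 (border 'aabb')
j=16 s[j]='a': π[16]=5 (border 'aabba')
j=17 s[j]='a': k: 5→1; π[17]=2 (border 'aa')
j=18 s[j]='a': k: 2→1; π[18]=2 (border 'aa')
j=19 s[j]='b': π[19]=3 (border 'aab')
j=20 s[j]='a': k: 3→0; π[20]=1 (border 'a')
j=21 s[j]='b': k: 1→0; π[21]=0 (border '')
j=22 s[j]='b': π[22]=0 (border '')
j=23 s[j]='b': π[23]=0 (border '')
j=24 s[j]='b': π[24]=0 (border '')
j=25 s[j]='b': π[25]=0 (border '')
j=26 s[j]='b': π[26]=0 (border '')
j=27 s[j]='a': π[27]=1 (border 'a')
j=28 s[j]='b': k: 1→0; π[28]=0 (border '')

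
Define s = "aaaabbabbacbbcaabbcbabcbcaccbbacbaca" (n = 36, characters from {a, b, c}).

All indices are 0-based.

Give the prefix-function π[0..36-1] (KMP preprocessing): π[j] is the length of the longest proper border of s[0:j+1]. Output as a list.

π[0] = 0
j=1 s[j]='a': π[1]=1 (border 'a')
j=2 s[j]='a': π[2]=2 (border 'aa')
j=3 s[j]='a': π[3]=3 (border 'aaa')
j=4 s[j]='b': k: 3→2→1→0; π[4]=0 (border '')
j=5 s[j]='b': π[5]=0 (border '')
j=6 s[j]='a': π[6]=1 (border 'a')
j=7 s[j]='b': k: 1→0; π[7]=0 (border '')
j=8 s[j]='b': π[8]=0 (border '')
j=9 s[j]='a': π[9]=1 (border 'a')
j=10 s[j]='c': k: 1→0; π[10]=0 (border '')
j=11 s[j]='b': π[11]=0 (border '')
j=12 s[j]='b': π[12]=0 (border '')
j=13 s[j]='c': π[13]=0 (border '')
j=14 s[j]='a': π[14]=1 (border 'a')
j=15 s[j]='a': π[15]=2 (border 'aa')
j=16 s[j]='b': k: 2→1→0; π[16]=0 (border '')
j=17 s[j]='b': π[17]=0 (border '')
j=18 s[j]='c': π[18]=0 (border '')
j=19 s[j]='b': π[19]=0 (border '')
j=20 s[j]='a': π[20]=1 (border 'a')
j=21 s[j]='b': k: 1→0; π[21]=0 (border '')
j=22 s[j]='c': π[22]=0 (border '')
j=23 s[j]='b': π[23]=0 (border '')
j=24 s[j]='c': π[24]=0 (border '')
j=25 s[j]='a': π[25]=1 (border 'a')
j=26 s[j]='c': k: 1→0; π[26]=0 (border '')
j=27 s[j]='c': π[27]=0 (border '')
j=28 s[j]='b': π[28]=0 (border '')
j=29 s[j]='b': π[29]=0 (border '')
j=30 s[j]='a': π[30]=1 (border 'a')
j=31 s[j]='c': k: 1→0; π[31]=0 (border '')
j=32 s[j]='b': π[32]=0 (border '')
j=33 s[j]='a': π[33]=1 (border 'a')
j=34 s[j]='c': k: 1→0; π[34]=0 (border '')
j=35 s[j]='a': π[35]=1 (border 'a')

[0, 1, 2, 3, 0, 0, 1, 0, 0, 1, 0, 0, 0, 0, 1, 2, 0, 0, 0, 0, 1, 0, 0, 0, 0, 1, 0, 0, 0, 0, 1, 0, 0, 1, 0, 1]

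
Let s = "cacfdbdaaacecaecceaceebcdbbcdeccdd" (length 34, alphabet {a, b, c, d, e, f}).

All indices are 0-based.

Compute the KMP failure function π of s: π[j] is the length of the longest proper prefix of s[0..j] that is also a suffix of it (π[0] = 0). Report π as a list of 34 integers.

π[0] = 0
j=1 s[j]='a': π[1]=0 (border '')
j=2 s[j]='c': π[2]=1 (border 'c')
j=3 s[j]='f': k: 1→0; π[3]=0 (border '')
j=4 s[j]='d': π[4]=0 (border '')
j=5 s[j]='b': π[5]=0 (border '')
j=6 s[j]='d': π[6]=0 (border '')
j=7 s[j]='a': π[7]=0 (border '')
j=8 s[j]='a': π[8]=0 (border '')
j=9 s[j]='a': π[9]=0 (border '')
j=10 s[j]='c': π[10]=1 (border 'c')
j=11 s[j]='e': k: 1→0; π[11]=0 (border '')
j=12 s[j]='c': π[12]=1 (border 'c')
j=13 s[j]='a': π[13]=2 (border 'ca')
j=14 s[j]='e': k: 2→0; π[14]=0 (border '')
j=15 s[j]='c': π[15]=1 (border 'c')
j=16 s[j]='c': k: 1→0; π[16]=1 (border 'c')
j=17 s[j]='e': k: 1→0; π[17]=0 (border '')
j=18 s[j]='a': π[18]=0 (border '')
j=19 s[j]='c': π[19]=1 (border 'c')
j=20 s[j]='e': k: 1→0; π[20]=0 (border '')
j=21 s[j]='e': π[21]=0 (border '')
j=22 s[j]='b': π[22]=0 (border '')
j=23 s[j]='c': π[23]=1 (border 'c')
j=24 s[j]='d': k: 1→0; π[24]=0 (border '')
j=25 s[j]='b': π[25]=0 (border '')
j=26 s[j]='b': π[26]=0 (border '')
j=27 s[j]='c': π[27]=1 (border 'c')
j=28 s[j]='d': k: 1→0; π[28]=0 (border '')
j=29 s[j]='e': π[29]=0 (border '')
j=30 s[j]='c': π[30]=1 (border 'c')
j=31 s[j]='c': k: 1→0; π[31]=1 (border 'c')
j=32 s[j]='d': k: 1→0; π[32]=0 (border '')
j=33 s[j]='d': π[33]=0 (border '')

[0, 0, 1, 0, 0, 0, 0, 0, 0, 0, 1, 0, 1, 2, 0, 1, 1, 0, 0, 1, 0, 0, 0, 1, 0, 0, 0, 1, 0, 0, 1, 1, 0, 0]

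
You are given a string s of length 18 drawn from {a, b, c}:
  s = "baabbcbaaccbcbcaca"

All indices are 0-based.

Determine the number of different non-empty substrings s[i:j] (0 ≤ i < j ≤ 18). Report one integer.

145

rank→(start, suffix):
  0 → (17, 'a')
  1 → (1, 'aabbcbaaccbcbcaca')
  2 → (7, 'aaccbcbcaca')
  3 → (2, 'abbcbaaccbcbcaca')
  4 → (15, 'aca')
  5 → (8, 'accbcbcaca')
  6 → (0, 'baabbcbaaccbcbcaca')
  7 → (6, 'baaccbcbcaca')
  8 → (3, 'bbcbaaccbcbcaca')
  9 → (13, 'bcaca')
  10 → (4, 'bcbaaccbcbcaca')
  11 → (11, 'bcbcaca')
  12 → (16, 'ca')
  13 → (14, 'caca')
  14 → (5, 'cbaaccbcbcaca')
  15 → (12, 'cbcaca')
  16 → (10, 'cbcbcaca')
  17 → (9, 'ccbcbcaca')

SA = [17, 1, 7, 2, 15, 8, 0, 6, 3, 13, 4, 11, 16, 14, 5, 12, 10, 9]
i: (SA[i-1],SA[i]) lcp shared
  1: (17,1) 1 'a'
  2: (1,7) 2 'aa'
  3: (7,2) 1 'a'
  4: (2,15) 1 'a'
  5: (15,8) 2 'ac'
  6: (8,0) 0 ''
  7: (0,6) 3 'baa'
  8: (6,3) 1 'b'
  9: (3,13) 1 'b'
  10: (13,4) 2 'bc'
  11: (4,11) 3 'bcb'
  12: (11,16) 0 ''
  13: (16,14) 2 'ca'
  14: (14,5) 1 'c'
  15: (5,12) 2 'cb'
  16: (12,10) 3 'cbc'
  17: (10,9) 1 'c'

n(n+1)/2 = 18·19/2 = 171
Σ LCP = 0 + 1 + 2 + 1 + 1 + 2 + 0 + 3 + 1 + 1 + 2 + 3 + 0 + 2 + 1 + 2 + 3 + 1 = 26
distinct = 171 − 26 = 145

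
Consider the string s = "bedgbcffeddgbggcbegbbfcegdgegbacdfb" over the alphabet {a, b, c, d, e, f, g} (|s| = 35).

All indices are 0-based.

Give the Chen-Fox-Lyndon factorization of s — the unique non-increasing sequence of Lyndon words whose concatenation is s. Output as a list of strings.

emit factor 1: 'bedg' (i=0, period=4)
emit factor 2: 'bcffeddgbggcbeg' (i=4, period=15)
emit factor 3: 'bbfcegdgeg' (i=19, period=10)
emit factor 4: 'b' (i=29, period=1)
emit factor 5: 'acdfb' (i=30, period=5)

["bedg", "bcffeddgbggcbeg", "bbfcegdgeg", "b", "acdfb"]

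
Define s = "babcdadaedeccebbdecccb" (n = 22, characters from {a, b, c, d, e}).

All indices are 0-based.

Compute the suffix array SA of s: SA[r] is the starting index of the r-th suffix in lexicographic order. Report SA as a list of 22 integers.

rank→(start, suffix):
  0 → (1, 'abcdadaedeccebbdecccb')
  1 → (5, 'adaedeccebbdecccb')
  2 → (7, 'aedeccebbdecccb')
  3 → (21, 'b')
  4 → (0, 'babcdadaedeccebbdecccb')
  5 → (14, 'bbdecccb')
  6 → (2, 'bcdadaedeccebbdecccb')
  7 → (15, 'bdecccb')
  8 → (20, 'cb')
  9 → (19, 'ccb')
  10 → (18, 'cccb')
  11 → (11, 'ccebbdecccb')
  12 → (3, 'cdadaedeccebbdecccb')
  13 → (12, 'cebbdecccb')
  14 → (4, 'dadaedeccebbdecccb')
  15 → (6, 'daedeccebbdecccb')
  16 → (16, 'decccb')
  17 → (9, 'deccebbdecccb')
  18 → (13, 'ebbdecccb')
  19 → (17, 'ecccb')
  20 → (10, 'eccebbdecccb')
  21 → (8, 'edeccebbdecccb')

[1, 5, 7, 21, 0, 14, 2, 15, 20, 19, 18, 11, 3, 12, 4, 6, 16, 9, 13, 17, 10, 8]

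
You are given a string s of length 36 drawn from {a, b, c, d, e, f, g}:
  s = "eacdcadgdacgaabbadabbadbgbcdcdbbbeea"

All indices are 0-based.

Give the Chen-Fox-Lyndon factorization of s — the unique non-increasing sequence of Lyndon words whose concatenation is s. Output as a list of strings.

["e", "acdcadgdacg", "aabbadabbadbgbcdcdbbbee", "a"]

emit factor 1: 'e' (i=0, period=1)
emit factor 2: 'acdcadgdacg' (i=1, period=11)
emit factor 3: 'aabbadabbadbgbcdcdbbbee' (i=12, period=23)
emit factor 4: 'a' (i=35, period=1)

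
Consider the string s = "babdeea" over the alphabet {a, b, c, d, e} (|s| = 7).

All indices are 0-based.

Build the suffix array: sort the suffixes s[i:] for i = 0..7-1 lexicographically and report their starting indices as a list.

rank→(start, suffix):
  0 → (6, 'a')
  1 → (1, 'abdeea')
  2 → (0, 'babdeea')
  3 → (2, 'bdeea')
  4 → (3, 'deea')
  5 → (5, 'ea')
  6 → (4, 'eea')

[6, 1, 0, 2, 3, 5, 4]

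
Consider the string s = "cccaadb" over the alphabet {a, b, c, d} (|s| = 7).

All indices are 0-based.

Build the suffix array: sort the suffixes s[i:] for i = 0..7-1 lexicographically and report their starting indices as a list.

rank→(start, suffix):
  0 → (3, 'aadb')
  1 → (4, 'adb')
  2 → (6, 'b')
  3 → (2, 'caadb')
  4 → (1, 'ccaadb')
  5 → (0, 'cccaadb')
  6 → (5, 'db')

[3, 4, 6, 2, 1, 0, 5]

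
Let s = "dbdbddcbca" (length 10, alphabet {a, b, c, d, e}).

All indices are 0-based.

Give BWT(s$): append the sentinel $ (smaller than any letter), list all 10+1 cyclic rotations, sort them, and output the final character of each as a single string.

accddbd$bdb

rank  rotation     last
    0  $dbdbddcbca  a
    1  a$dbdbddcbc  c
    2  bca$dbdbddc  c
    3  bdbddcbca$d  d
    4  bddcbca$dbd  d
    5  ca$dbdbddcb  b
    6  cbca$dbdbdd  d
    7  dbdbddcbca$  $
    8  dbddcbca$db  b
    9  dcbca$dbdbd  d
   10  ddcbca$dbdb  b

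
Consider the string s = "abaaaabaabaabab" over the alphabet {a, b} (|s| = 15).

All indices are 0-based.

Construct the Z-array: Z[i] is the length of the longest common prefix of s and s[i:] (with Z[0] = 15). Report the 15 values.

[15, 0, 1, 1, 1, 4, 0, 1, 4, 0, 1, 3, 0, 2, 0]

Z[0]=15
i=1: outside box; Z[1]=0
i=2: outside box; Z[2]=1 grow→box=[2,3)
i=3: outside box; Z[3]=1 grow→box=[3,4)
i=4: outside box; Z[4]=1 grow→box=[4,5)
i=5: outside box; Z[5]=4 grow→box=[5,9)
i=6: min(r-i=3, Z[1]=0)=0; Z[6]=0
i=7: min(r-i=2, Z[2]=1)=1; Z[7]=1
i=8: min(r-i=1, Z[3]=1)=1; Z[8]=4 grow→box=[8,12)
i=9: min(r-i=3, Z[1]=0)=0; Z[9]=0
i=10: min(r-i=2, Z[2]=1)=1; Z[10]=1
i=11: min(r-i=1, Z[3]=1)=1; Z[11]=3 grow→box=[11,14)
i=12: min(r-i=2, Z[1]=0)=0; Z[12]=0
i=13: min(r-i=1, Z[2]=1)=1; Z[13]=2 grow→box=[13,15)
i=14: min(r-i=1, Z[1]=0)=0; Z[14]=0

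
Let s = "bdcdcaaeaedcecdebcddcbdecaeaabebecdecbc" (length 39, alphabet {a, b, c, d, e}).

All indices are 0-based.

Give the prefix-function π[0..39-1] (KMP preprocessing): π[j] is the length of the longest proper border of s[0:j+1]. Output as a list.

π[0] = 0
j=1 s[j]='d': π[1]=0 (border '')
j=2 s[j]='c': π[2]=0 (border '')
j=3 s[j]='d': π[3]=0 (border '')
j=4 s[j]='c': π[4]=0 (border '')
j=5 s[j]='a': π[5]=0 (border '')
j=6 s[j]='a': π[6]=0 (border '')
j=7 s[j]='e': π[7]=0 (border '')
j=8 s[j]='a': π[8]=0 (border '')
j=9 s[j]='e': π[9]=0 (border '')
j=10 s[j]='d': π[10]=0 (border '')
j=11 s[j]='c': π[11]=0 (border '')
j=12 s[j]='e': π[12]=0 (border '')
j=13 s[j]='c': π[13]=0 (border '')
j=14 s[j]='d': π[14]=0 (border '')
j=15 s[j]='e': π[15]=0 (border '')
j=16 s[j]='b': π[16]=1 (border 'b')
j=17 s[j]='c': k: 1→0; π[17]=0 (border '')
j=18 s[j]='d': π[18]=0 (border '')
j=19 s[j]='d': π[19]=0 (border '')
j=20 s[j]='c': π[20]=0 (border '')
j=21 s[j]='b': π[21]=1 (border 'b')
j=22 s[j]='d': π[22]=2 (border 'bd')
j=23 s[j]='e': k: 2→0; π[23]=0 (border '')
j=24 s[j]='c': π[24]=0 (border '')
j=25 s[j]='a': π[25]=0 (border '')
j=26 s[j]='e': π[26]=0 (border '')
j=27 s[j]='a': π[27]=0 (border '')
j=28 s[j]='a': π[28]=0 (border '')
j=29 s[j]='b': π[29]=1 (border 'b')
j=30 s[j]='e': k: 1→0; π[30]=0 (border '')
j=31 s[j]='b': π[31]=1 (border 'b')
j=32 s[j]='e': k: 1→0; π[32]=0 (border '')
j=33 s[j]='c': π[33]=0 (border '')
j=34 s[j]='d': π[34]=0 (border '')
j=35 s[j]='e': π[35]=0 (border '')
j=36 s[j]='c': π[36]=0 (border '')
j=37 s[j]='b': π[37]=1 (border 'b')
j=38 s[j]='c': k: 1→0; π[38]=0 (border '')

[0, 0, 0, 0, 0, 0, 0, 0, 0, 0, 0, 0, 0, 0, 0, 0, 1, 0, 0, 0, 0, 1, 2, 0, 0, 0, 0, 0, 0, 1, 0, 1, 0, 0, 0, 0, 0, 1, 0]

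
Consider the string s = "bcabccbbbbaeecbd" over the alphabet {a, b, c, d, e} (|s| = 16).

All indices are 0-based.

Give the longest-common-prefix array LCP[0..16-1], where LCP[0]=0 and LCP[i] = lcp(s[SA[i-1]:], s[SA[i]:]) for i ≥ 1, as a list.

[0, 1, 0, 1, 2, 3, 1, 2, 1, 0, 1, 2, 1, 0, 0, 1]

rank→(start, suffix):
  0 → (2, 'abccbbbbaeecbd')
  1 → (10, 'aeecbd')
  2 → (9, 'baeecbd')
  3 → (8, 'bbaeecbd')
  4 → (7, 'bbbaeecbd')
  5 → (6, 'bbbbaeecbd')
  6 → (0, 'bcabccbbbbaeecbd')
  7 → (3, 'bccbbbbaeecbd')
  8 → (14, 'bd')
  9 → (1, 'cabccbbbbaeecbd')
  10 → (5, 'cbbbbaeecbd')
  11 → (13, 'cbd')
  12 → (4, 'ccbbbbaeecbd')
  13 → (15, 'd')
  14 → (12, 'ecbd')
  15 → (11, 'eecbd')

SA = [2, 10, 9, 8, 7, 6, 0, 3, 14, 1, 5, 13, 4, 15, 12, 11]
i: (SA[i-1],SA[i]) lcp shared
  1: (2,10) 1 'a'
  2: (10,9) 0 ''
  3: (9,8) 1 'b'
  4: (8,7) 2 'bb'
  5: (7,6) 3 'bbb'
  6: (6,0) 1 'b'
  7: (0,3) 2 'bc'
  8: (3,14) 1 'b'
  9: (14,1) 0 ''
  10: (1,5) 1 'c'
  11: (5,13) 2 'cb'
  12: (13,4) 1 'c'
  13: (4,15) 0 ''
  14: (15,12) 0 ''
  15: (12,11) 1 'e'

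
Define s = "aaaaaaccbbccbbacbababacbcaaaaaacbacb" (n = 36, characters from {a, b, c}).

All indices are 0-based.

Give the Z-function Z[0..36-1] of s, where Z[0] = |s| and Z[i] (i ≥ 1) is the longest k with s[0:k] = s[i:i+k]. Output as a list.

[36, 5, 4, 3, 2, 1, 0, 0, 0, 0, 0, 0, 0, 0, 1, 0, 0, 1, 0, 1, 0, 1, 0, 0, 0, 7, 5, 4, 3, 2, 1, 0, 0, 1, 0, 0]

Z[0]=36
i=1: fresh scan; Z[1]=5 scan→box=[1,6)
i=2: min(r-i=4, Z[1]=5)=4; Z[2]=4
i=3: min(r-i=3, Z[2]=4)=3; Z[3]=3
i=4: min(r-i=2, Z[3]=3)=2; Z[4]=2
i=5: min(r-i=1, Z[4]=2)=1; Z[5]=1
i=6: fresh scan; Z[6]=0
i=7: fresh scan; Z[7]=0
i=8: fresh scan; Z[8]=0
i=9: fresh scan; Z[9]=0
i=10: fresh scan; Z[10]=0
i=11: fresh scan; Z[11]=0
i=12: fresh scan; Z[12]=0
i=13: fresh scan; Z[13]=0
i=14: fresh scan; Z[14]=1 scan→box=[14,15)
i=15: fresh scan; Z[15]=0
i=16: fresh scan; Z[16]=0
i=17: fresh scan; Z[17]=1 scan→box=[17,18)
i=18: fresh scan; Z[18]=0
i=19: fresh scan; Z[19]=1 scan→box=[19,20)
i=20: fresh scan; Z[20]=0
i=21: fresh scan; Z[21]=1 scan→box=[21,22)
i=22: fresh scan; Z[22]=0
i=23: fresh scan; Z[23]=0
i=24: fresh scan; Z[24]=0
i=25: fresh scan; Z[25]=7 scan→box=[25,32)
i=26: min(r-i=6, Z[1]=5)=5; Z[26]=5
i=27: min(r-i=5, Z[2]=4)=4; Z[27]=4
i=28: min(r-i=4, Z[3]=3)=3; Z[28]=3
i=29: min(r-i=3, Z[4]=2)=2; Z[29]=2
i=30: min(r-i=2, Z[5]=1)=1; Z[30]=1
i=31: min(r-i=1, Z[6]=0)=0; Z[31]=0
i=32: fresh scan; Z[32]=0
i=33: fresh scan; Z[33]=1 scan→box=[33,34)
i=34: fresh scan; Z[34]=0
i=35: fresh scan; Z[35]=0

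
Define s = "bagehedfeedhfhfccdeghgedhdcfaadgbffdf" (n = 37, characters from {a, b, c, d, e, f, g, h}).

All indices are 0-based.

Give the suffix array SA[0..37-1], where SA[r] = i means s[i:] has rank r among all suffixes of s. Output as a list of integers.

[28, 29, 1, 0, 32, 15, 16, 26, 25, 17, 35, 6, 30, 23, 10, 5, 22, 9, 8, 18, 3, 36, 27, 14, 34, 7, 33, 12, 31, 21, 2, 19, 24, 4, 13, 11, 20]

sorted suffixes:
  #0 SA[0]=28  'aadgbffdf'
  #1 SA[1]=29  'adgbffdf'
  #2 SA[2]=1  'agehedfeedhfhfccdeghgedhdcfaadgbffdf'
  #3 SA[3]=0  'bagehedfeedhfhfccdeghgedhdcfaadgbffdf'
  #4 SA[4]=32  'bffdf'
  #5 SA[5]=15  'ccdeghgedhdcfaadgbffdf'
  #6 SA[6]=16  'cdeghgedhdcfaadgbffdf'
  #7 SA[7]=26  'cfaadgbffdf'
  #8 SA[8]=25  'dcfaadgbffdf'
  #9 SA[9]=17  'deghgedhdcfaadgbffdf'
  #10 SA[10]=35  'df'
  #11 SA[11]=6  'dfeedhfhfccdeghgedhdcfaadgbffdf'
  #12 SA[12]=30  'dgbffdf'
  #13 SA[13]=23  'dhdcfaadgbffdf'
  #14 SA[14]=10  'dhfhfccdeghgedhdcfaadgbffdf'
  #15 SA[15]=5  'edfeedhfhfccdeghgedhdcfaadgbffdf'
  #16 SA[16]=22  'edhdcfaadgbffdf'
  #17 SA[17]=9  'edhfhfccdeghgedhdcfaadgbffdf'
  #18 SA[18]=8  'eedhfhfccdeghgedhdcfaadgbffdf'
  #19 SA[19]=18  'eghgedhdcfaadgbffdf'
  #20 SA[20]=3  'ehedfeedhfhfccdeghgedhdcfaadgbffdf'
  #21 SA[21]=36  'f'
  #22 SA[22]=27  'faadgbffdf'
  #23 SA[23]=14  'fccdeghgedhdcfaadgbffdf'
  #24 SA[24]=34  'fdf'
  #25 SA[25]=7  'feedhfhfccdeghgedhdcfaadgbffdf'
  #26 SA[26]=33  'ffdf'
  #27 SA[27]=12  'fhfccdeghgedhdcfaadgbffdf'
  #28 SA[28]=31  'gbffdf'
  #29 SA[29]=21  'gedhdcfaadgbffdf'
  #30 SA[30]=2  'gehedfeedhfhfccdeghgedhdcfaadgbffdf'
  #31 SA[31]=19  'ghgedhdcfaadgbffdf'
  #32 SA[32]=24  'hdcfaadgbffdf'
  #33 SA[33]=4  'hedfeedhfhfccdeghgedhdcfaadgbffdf'
  #34 SA[34]=13  'hfccdeghgedhdcfaadgbffdf'
  #35 SA[35]=11  'hfhfccdeghgedhdcfaadgbffdf'
  #36 SA[36]=20  'hgedhdcfaadgbffdf'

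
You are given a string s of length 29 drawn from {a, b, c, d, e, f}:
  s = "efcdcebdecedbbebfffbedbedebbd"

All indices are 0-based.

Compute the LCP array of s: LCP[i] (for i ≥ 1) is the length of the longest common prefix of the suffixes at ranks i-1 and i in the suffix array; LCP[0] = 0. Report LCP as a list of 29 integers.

rank | idx | suffix
   0 |  26 | bbd
   1 |  12 | bbebfffbedbedebbd
   2 |  27 | bd
   3 |   6 | bdecedbbebfffbedbedebbd
   4 |  13 | bebfffbedbedebbd
   5 |  19 | bedbedebbd
   6 |  22 | bedebbd
   7 |  15 | bfffbedbedebbd
   8 |   2 | cdcebdecedbbebfffbedbedebbd
   9 |   4 | cebdecedbbebfffbedbedebbd
  10 |   9 | cedbbebfffbedbedebbd
  11 |  28 | d
  12 |  11 | dbbebfffbedbedebbd
  13 |  21 | dbedebbd
  14 |   3 | dcebdecedbbebfffbedbedebbd
  15 |  24 | debbd
  16 |   7 | decedbbebfffbedbedebbd
  17 |  25 | ebbd
  18 |   5 | ebdecedbbebfffbedbedebbd
  19 |  14 | ebfffbedbedebbd
  20 |   8 | ecedbbebfffbedbedebbd
  21 |  10 | edbbebfffbedbedebbd
  22 |  20 | edbedebbd
  23 |  23 | edebbd
  24 |   0 | efcdcebdecedbbebfffbedbedebbd
  25 |  18 | fbedbedebbd
  26 |   1 | fcdcebdecedbbebfffbedbedebbd
  27 |  17 | ffbedbedebbd
  28 |  16 | fffbedbedebbd

SA = [26, 12, 27, 6, 13, 19, 22, 15, 2, 4, 9, 28, 11, 21, 3, 24, 7, 25, 5, 14, 8, 10, 20, 23, 0, 18, 1, 17, 16]
rank  pair      lcp
   1  s[26:],s[12:]  2  'bb'
   2  s[12:],s[27:]  1  'b'
   3  s[27:],s[6:]  2  'bd'
   4  s[6:],s[13:]  1  'b'
   5  s[13:],s[19:]  2  'be'
   6  s[19:],s[22:]  3  'bed'
   7  s[22:],s[15:]  1  'b'
   8  s[15:],s[2:]  0  ''
   9  s[2:],s[4:]  1  'c'
  10  s[4:],s[9:]  2  'ce'
  11  s[9:],s[28:]  0  ''
  12  s[28:],s[11:]  1  'd'
  13  s[11:],s[21:]  2  'db'
  14  s[21:],s[3:]  1  'd'
  15  s[3:],s[24:]  1  'd'
  16  s[24:],s[7:]  2  'de'
  17  s[7:],s[25:]  0  ''
  18  s[25:],s[5:]  2  'eb'
  19  s[5:],s[14:]  2  'eb'
  20  s[14:],s[8:]  1  'e'
  21  s[8:],s[10:]  1  'e'
  22  s[10:],s[20:]  3  'edb'
  23  s[20:],s[23:]  2  'ed'
  24  s[23:],s[0:]  1  'e'
  25  s[0:],s[18:]  0  ''
  26  s[18:],s[1:]  1  'f'
  27  s[1:],s[17:]  1  'f'
  28  s[17:],s[16:]  2  'ff'

[0, 2, 1, 2, 1, 2, 3, 1, 0, 1, 2, 0, 1, 2, 1, 1, 2, 0, 2, 2, 1, 1, 3, 2, 1, 0, 1, 1, 2]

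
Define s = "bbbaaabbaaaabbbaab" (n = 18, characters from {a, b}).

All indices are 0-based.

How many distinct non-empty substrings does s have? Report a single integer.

rank→(start, suffix):
  0 → (8, 'aaaabbbaab')
  1 → (3, 'aaabbaaaabbbaab')
  2 → (9, 'aaabbbaab')
  3 → (15, 'aab')
  4 → (4, 'aabbaaaabbbaab')
  5 → (10, 'aabbbaab')
  6 → (16, 'ab')
  7 → (5, 'abbaaaabbbaab')
  8 → (11, 'abbbaab')
  9 → (17, 'b')
  10 → (7, 'baaaabbbaab')
  11 → (2, 'baaabbaaaabbbaab')
  12 → (14, 'baab')
  13 → (6, 'bbaaaabbbaab')
  14 → (1, 'bbaaabbaaaabbbaab')
  15 → (13, 'bbaab')
  16 → (0, 'bbbaaabbaaaabbbaab')
  17 → (12, 'bbbaab')

SA = [8, 3, 9, 15, 4, 10, 16, 5, 11, 17, 7, 2, 14, 6, 1, 13, 0, 12]
rank  pair      lcp
   1  s[8:],s[3:]  3  'aaa'
   2  s[3:],s[9:]  5  'aaabb'
   3  s[9:],s[15:]  2  'aa'
   4  s[15:],s[4:]  3  'aab'
   5  s[4:],s[10:]  4  'aabb'
   6  s[10:],s[16:]  1  'a'
   7  s[16:],s[5:]  2  'ab'
   8  s[5:],s[11:]  3  'abb'
   9  s[11:],s[17:]  0  ''
  10  s[17:],s[7:]  1  'b'
  11  s[7:],s[2:]  4  'baaa'
  12  s[2:],s[14:]  3  'baa'
  13  s[14:],s[6:]  1  'b'
  14  s[6:],s[1:]  5  'bbaaa'
  15  s[1:],s[13:]  4  'bbaa'
  16  s[13:],s[0:]  2  'bb'
  17  s[0:],s[12:]  5  'bbbaa'

n(n+1)/2 = 18·19/2 = 171
Σ LCP = 0 + 3 + 5 + 2 + 3 + 4 + 1 + 2 + 3 + 0 + 1 + 4 + 3 + 1 + 5 + 4 + 2 + 5 = 48
distinct = 171 − 48 = 123

123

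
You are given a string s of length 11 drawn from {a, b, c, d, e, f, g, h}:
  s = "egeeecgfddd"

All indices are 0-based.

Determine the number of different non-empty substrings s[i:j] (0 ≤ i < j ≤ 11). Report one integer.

58

sorted suffixes:
  #0 SA[0]=5  'cgfddd'
  #1 SA[1]=10  'd'
  #2 SA[2]=9  'dd'
  #3 SA[3]=8  'ddd'
  #4 SA[4]=4  'ecgfddd'
  #5 SA[5]=3  'eecgfddd'
  #6 SA[6]=2  'eeecgfddd'
  #7 SA[7]=0  'egeeecgfddd'
  #8 SA[8]=7  'fddd'
  #9 SA[9]=1  'geeecgfddd'
  #10 SA[10]=6  'gfddd'

SA = [5, 10, 9, 8, 4, 3, 2, 0, 7, 1, 6]
i: (SA[i-1],SA[i]) lcp shared
  1: (5,10) 0 ''
  2: (10,9) 1 'd'
  3: (9,8) 2 'dd'
  4: (8,4) 0 ''
  5: (4,3) 1 'e'
  6: (3,2) 2 'ee'
  7: (2,0) 1 'e'
  8: (0,7) 0 ''
  9: (7,1) 0 ''
  10: (1,6) 1 'g'

n(n+1)/2 = 11·12/2 = 66
Σ LCP = 0 + 0 + 1 + 2 + 0 + 1 + 2 + 1 + 0 + 0 + 1 = 8
distinct = 66 − 8 = 58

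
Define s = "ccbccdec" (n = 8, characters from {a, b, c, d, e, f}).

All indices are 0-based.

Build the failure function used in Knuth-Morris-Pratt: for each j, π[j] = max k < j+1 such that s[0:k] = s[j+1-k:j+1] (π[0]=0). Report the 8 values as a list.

[0, 1, 0, 1, 2, 0, 0, 1]

π[0] = 0
j=1 s[j]='c': π[1]=1 (border 'c')
j=2 s[j]='b': k: 1→0; π[2]=0 (border '')
j=3 s[j]='c': π[3]=1 (border 'c')
j=4 s[j]='c': π[4]=2 (border 'cc')
j=5 s[j]='d': k: 2→1→0; π[5]=0 (border '')
j=6 s[j]='e': π[6]=0 (border '')
j=7 s[j]='c': π[7]=1 (border 'c')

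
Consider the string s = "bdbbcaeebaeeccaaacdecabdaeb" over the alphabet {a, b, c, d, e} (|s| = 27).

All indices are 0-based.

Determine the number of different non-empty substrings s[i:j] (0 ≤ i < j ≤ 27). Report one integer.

346

rank | idx | suffix
   0 |  14 | aaacdecabdaeb
   1 |  15 | aacdecabdaeb
   2 |  21 | abdaeb
   3 |  16 | acdecabdaeb
   4 |  24 | aeb
   5 |   5 | aeebaeeccaaacdecabdaeb
   6 |   9 | aeeccaaacdecabdaeb
   7 |  26 | b
   8 |   8 | baeeccaaacdecabdaeb
   9 |   2 | bbcaeebaeeccaaacdecabdaeb
  10 |   3 | bcaeebaeeccaaacdecabdaeb
  11 |  22 | bdaeb
  12 |   0 | bdbbcaeebaeeccaaacdecabdaeb
  13 |  13 | caaacdecabdaeb
  14 |  20 | cabdaeb
  15 |   4 | caeebaeeccaaacdecabdaeb
  16 |  12 | ccaaacdecabdaeb
  17 |  17 | cdecabdaeb
  18 |  23 | daeb
  19 |   1 | dbbcaeebaeeccaaacdecabdaeb
  20 |  18 | decabdaeb
  21 |  25 | eb
  22 |   7 | ebaeeccaaacdecabdaeb
  23 |  19 | ecabdaeb
  24 |  11 | eccaaacdecabdaeb
  25 |   6 | eebaeeccaaacdecabdaeb
  26 |  10 | eeccaaacdecabdaeb

SA = [14, 15, 21, 16, 24, 5, 9, 26, 8, 2, 3, 22, 0, 13, 20, 4, 12, 17, 23, 1, 18, 25, 7, 19, 11, 6, 10]
[i] adj suffixes → lcp
  [1] 14/15 → 2 ('aa')
  [2] 15/21 → 1 ('a')
  [3] 21/16 → 1 ('a')
  [4] 16/24 → 1 ('a')
  [5] 24/5 → 2 ('ae')
  [6] 5/9 → 3 ('aee')
  [7] 9/26 → 0 ('')
  [8] 26/8 → 1 ('b')
  [9] 8/2 → 1 ('b')
  [10] 2/3 → 1 ('b')
  [11] 3/22 → 1 ('b')
  [12] 22/0 → 2 ('bd')
  [13] 0/13 → 0 ('')
  [14] 13/20 → 2 ('ca')
  [15] 20/4 → 2 ('ca')
  [16] 4/12 → 1 ('c')
  [17] 12/17 → 1 ('c')
  [18] 17/23 → 0 ('')
  [19] 23/1 → 1 ('d')
  [20] 1/18 → 1 ('d')
  [21] 18/25 → 0 ('')
  [22] 25/7 → 2 ('eb')
  [23] 7/19 → 1 ('e')
  [24] 19/11 → 2 ('ec')
  [25] 11/6 → 1 ('e')
  [26] 6/10 → 2 ('ee')

n(n+1)/2 = 27·28/2 = 378
Σ LCP = 0 + 2 + 1 + 1 + 1 + 2 + 3 + 0 + 1 + 1 + 1 + 1 + 2 + 0 + 2 + 2 + 1 + 1 + 0 + 1 + 1 + 0 + 2 + 1 + 2 + 1 + 2 = 32
distinct = 378 − 32 = 346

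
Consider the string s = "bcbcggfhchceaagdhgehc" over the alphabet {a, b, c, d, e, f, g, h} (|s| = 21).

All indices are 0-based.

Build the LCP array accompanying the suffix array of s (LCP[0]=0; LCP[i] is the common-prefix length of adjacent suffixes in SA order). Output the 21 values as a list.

sorted suffixes:
  #0 SA[0]=12  'aagdhgehc'
  #1 SA[1]=13  'agdhgehc'
  #2 SA[2]=0  'bcbcggfhchceaagdhgehc'
  #3 SA[3]=2  'bcggfhchceaagdhgehc'
  #4 SA[4]=20  'c'
  #5 SA[5]=1  'cbcggfhchceaagdhgehc'
  #6 SA[6]=10  'ceaagdhgehc'
  #7 SA[7]=3  'cggfhchceaagdhgehc'
  #8 SA[8]=8  'chceaagdhgehc'
  #9 SA[9]=15  'dhgehc'
  #10 SA[10]=11  'eaagdhgehc'
  #11 SA[11]=18  'ehc'
  #12 SA[12]=6  'fhchceaagdhgehc'
  #13 SA[13]=14  'gdhgehc'
  #14 SA[14]=17  'gehc'
  #15 SA[15]=5  'gfhchceaagdhgehc'
  #16 SA[16]=4  'ggfhchceaagdhgehc'
  #17 SA[17]=19  'hc'
  #18 SA[18]=9  'hceaagdhgehc'
  #19 SA[19]=7  'hchceaagdhgehc'
  #20 SA[20]=16  'hgehc'

SA = [12, 13, 0, 2, 20, 1, 10, 3, 8, 15, 11, 18, 6, 14, 17, 5, 4, 19, 9, 7, 16]
[i] adj suffixes → lcp
  [1] 12/13 → 1 ('a')
  [2] 13/0 → 0 ('')
  [3] 0/2 → 2 ('bc')
  [4] 2/20 → 0 ('')
  [5] 20/1 → 1 ('c')
  [6] 1/10 → 1 ('c')
  [7] 10/3 → 1 ('c')
  [8] 3/8 → 1 ('c')
  [9] 8/15 → 0 ('')
  [10] 15/11 → 0 ('')
  [11] 11/18 → 1 ('e')
  [12] 18/6 → 0 ('')
  [13] 6/14 → 0 ('')
  [14] 14/17 → 1 ('g')
  [15] 17/5 → 1 ('g')
  [16] 5/4 → 1 ('g')
  [17] 4/19 → 0 ('')
  [18] 19/9 → 2 ('hc')
  [19] 9/7 → 2 ('hc')
  [20] 7/16 → 1 ('h')

[0, 1, 0, 2, 0, 1, 1, 1, 1, 0, 0, 1, 0, 0, 1, 1, 1, 0, 2, 2, 1]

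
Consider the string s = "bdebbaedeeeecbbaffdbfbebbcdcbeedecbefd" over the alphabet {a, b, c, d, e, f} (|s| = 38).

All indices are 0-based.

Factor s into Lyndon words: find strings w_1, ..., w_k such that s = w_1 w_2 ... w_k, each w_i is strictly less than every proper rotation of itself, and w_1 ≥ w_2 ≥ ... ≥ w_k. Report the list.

["bde", "b", "b", "aedeeeecbbaffdbfbebbcdcbeedecbefd"]

emit factor 1: 'bde' (i=0, period=3)
emit factor 2: 'b' (i=3, period=1)
emit factor 3: 'b' (i=4, period=1)
emit factor 4: 'aedeeeecbbaffdbfbebbcdcbeedecbefd' (i=5, period=33)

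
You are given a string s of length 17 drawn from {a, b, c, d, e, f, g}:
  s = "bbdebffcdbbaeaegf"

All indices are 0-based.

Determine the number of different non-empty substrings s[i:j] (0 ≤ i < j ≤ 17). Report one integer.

141

rank | idx | suffix
   0 |  11 | aeaegf
   1 |  13 | aegf
   2 |  10 | baeaegf
   3 |   9 | bbaeaegf
   4 |   0 | bbdebffcdbbaeaegf
   5 |   1 | bdebffcdbbaeaegf
   6 |   4 | bffcdbbaeaegf
   7 |   7 | cdbbaeaegf
   8 |   8 | dbbaeaegf
   9 |   2 | debffcdbbaeaegf
  10 |  12 | eaegf
  11 |   3 | ebffcdbbaeaegf
  12 |  14 | egf
  13 |  16 | f
  14 |   6 | fcdbbaeaegf
  15 |   5 | ffcdbbaeaegf
  16 |  15 | gf

SA = [11, 13, 10, 9, 0, 1, 4, 7, 8, 2, 12, 3, 14, 16, 6, 5, 15]
i: (SA[i-1],SA[i]) lcp shared
  1: (11,13) 2 'ae'
  2: (13,10) 0 ''
  3: (10,9) 1 'b'
  4: (9,0) 2 'bb'
  5: (0,1) 1 'b'
  6: (1,4) 1 'b'
  7: (4,7) 0 ''
  8: (7,8) 0 ''
  9: (8,2) 1 'd'
  10: (2,12) 0 ''
  11: (12,3) 1 'e'
  12: (3,14) 1 'e'
  13: (14,16) 0 ''
  14: (16,6) 1 'f'
  15: (6,5) 1 'f'
  16: (5,15) 0 ''

n(n+1)/2 = 17·18/2 = 153
Σ LCP = 0 + 2 + 0 + 1 + 2 + 1 + 1 + 0 + 0 + 1 + 0 + 1 + 1 + 0 + 1 + 1 + 0 = 12
distinct = 153 − 12 = 141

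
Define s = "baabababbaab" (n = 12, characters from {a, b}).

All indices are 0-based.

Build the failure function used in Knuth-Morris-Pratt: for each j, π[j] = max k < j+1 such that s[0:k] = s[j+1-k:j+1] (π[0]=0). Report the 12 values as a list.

[0, 0, 0, 1, 2, 1, 2, 1, 1, 2, 3, 4]

π[0] = 0
j=1 s[j]='a': π[1]=0 (border '')
j=2 s[j]='a': π[2]=0 (border '')
j=3 s[j]='b': π[3]=1 (border 'b')
j=4 s[j]='a': π[4]=2 (border 'ba')
j=5 s[j]='b': k: 2→0; π[5]=1 (border 'b')
j=6 s[j]='a': π[6]=2 (border 'ba')
j=7 s[j]='b': k: 2→0; π[7]=1 (border 'b')
j=8 s[j]='b': k: 1→0; π[8]=1 (border 'b')
j=9 s[j]='a': π[9]=2 (border 'ba')
j=10 s[j]='a': π[10]=3 (border 'baa')
j=11 s[j]='b': π[11]=4 (border 'baab')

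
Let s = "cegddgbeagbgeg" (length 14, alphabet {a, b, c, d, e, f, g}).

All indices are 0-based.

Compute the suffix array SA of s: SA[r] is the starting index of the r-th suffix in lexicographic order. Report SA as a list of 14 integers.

[8, 6, 10, 0, 3, 4, 7, 12, 1, 13, 5, 9, 2, 11]

rank | idx | suffix
   0 |   8 | agbgeg
   1 |   6 | beagbgeg
   2 |  10 | bgeg
   3 |   0 | cegddgbeagbgeg
   4 |   3 | ddgbeagbgeg
   5 |   4 | dgbeagbgeg
   6 |   7 | eagbgeg
   7 |  12 | eg
   8 |   1 | egddgbeagbgeg
   9 |  13 | g
  10 |   5 | gbeagbgeg
  11 |   9 | gbgeg
  12 |   2 | gddgbeagbgeg
  13 |  11 | geg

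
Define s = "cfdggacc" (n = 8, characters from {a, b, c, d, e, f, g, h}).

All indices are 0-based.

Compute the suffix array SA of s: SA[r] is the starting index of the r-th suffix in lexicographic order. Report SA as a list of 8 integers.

sorted suffixes:
  #0 SA[0]=5  'acc'
  #1 SA[1]=7  'c'
  #2 SA[2]=6  'cc'
  #3 SA[3]=0  'cfdggacc'
  #4 SA[4]=2  'dggacc'
  #5 SA[5]=1  'fdggacc'
  #6 SA[6]=4  'gacc'
  #7 SA[7]=3  'ggacc'

[5, 7, 6, 0, 2, 1, 4, 3]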